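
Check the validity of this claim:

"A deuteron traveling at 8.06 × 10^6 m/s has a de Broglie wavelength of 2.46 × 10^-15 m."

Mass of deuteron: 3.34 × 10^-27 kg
False

The claim is incorrect.

Using λ = h/(mv):
λ = (6.626 × 10^-34 J·s) / (3.34 × 10^-27 kg × 8.06 × 10^6 m/s)
λ = 2.46 × 10^-14 m

The actual wavelength differs from the claimed 2.46 × 10^-15 m.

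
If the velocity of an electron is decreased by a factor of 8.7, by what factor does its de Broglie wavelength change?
The wavelength increases by a factor of 8.7.

From λ = h/(mv), the wavelength is inversely proportional to velocity:

λ ∝ 1/v

If v → v/8.7, then λ → 8.7λ

When velocity is decreased by a factor of 8.7, the wavelength increases by a factor of 8.7.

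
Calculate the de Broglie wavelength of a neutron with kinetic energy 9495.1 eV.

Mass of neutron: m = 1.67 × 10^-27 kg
2.94 × 10^-13 m

Using λ = h/√(2mKE):

First convert KE to Joules: KE = 9495.1 eV = 1.521 × 10^-15 J

λ = h/√(2mKE)
λ = (6.626 × 10^-34 J·s) / √(2 × 1.67 × 10^-27 kg × 1.521 × 10^-15 J)
λ = 2.94 × 10^-13 m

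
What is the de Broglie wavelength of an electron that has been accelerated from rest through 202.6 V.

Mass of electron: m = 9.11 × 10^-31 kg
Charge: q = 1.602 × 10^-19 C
8.62 × 10^-11 m

When a particle is accelerated through voltage V, it gains kinetic energy KE = qV.

The de Broglie wavelength is then λ = h/√(2mqV):

λ = h/√(2mqV)
λ = (6.626 × 10^-34 J·s) / √(2 × 9.11 × 10^-31 kg × 1.602 × 10^-19 C × 202.6 V)
λ = 8.62 × 10^-11 m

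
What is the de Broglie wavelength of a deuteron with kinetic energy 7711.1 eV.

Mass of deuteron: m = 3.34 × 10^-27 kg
2.31 × 10^-13 m

Using λ = h/√(2mKE):

First convert KE to Joules: KE = 7711.1 eV = 1.235 × 10^-15 J

λ = h/√(2mKE)
λ = (6.626 × 10^-34 J·s) / √(2 × 3.34 × 10^-27 kg × 1.235 × 10^-15 J)
λ = 2.31 × 10^-13 m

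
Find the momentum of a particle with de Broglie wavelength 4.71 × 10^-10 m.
1.41 × 10^-24 kg·m/s

From the de Broglie relation λ = h/p, we solve for p:

p = h/λ
p = (6.626 × 10^-34 J·s) / (4.71 × 10^-10 m)
p = 1.41 × 10^-24 kg·m/s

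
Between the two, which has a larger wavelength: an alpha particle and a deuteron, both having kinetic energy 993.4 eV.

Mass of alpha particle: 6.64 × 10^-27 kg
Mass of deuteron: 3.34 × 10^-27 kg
The deuteron has the longer wavelength.

Using λ = h/√(2mKE):

For alpha particle: λ₁ = h/√(2m₁KE) = 4.56 × 10^-13 m
For deuteron: λ₂ = h/√(2m₂KE) = 6.43 × 10^-13 m

Since λ ∝ 1/√m at constant kinetic energy, the lighter particle has the longer wavelength.

The deuteron has the longer de Broglie wavelength.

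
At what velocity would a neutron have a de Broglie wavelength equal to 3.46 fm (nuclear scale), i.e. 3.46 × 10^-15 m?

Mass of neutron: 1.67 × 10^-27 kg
1.15 × 10^8 m/s

From λ = h/(mv), solve for v:

v = h/(mλ)
v = (6.626 × 10^-34 J·s) / (1.67 × 10^-27 kg × 3.46 × 10^-15 m)
v = 1.15 × 10^8 m/s

Note: This velocity is 38.3% of the speed of light, so relativistic corrections would be needed for a more accurate calculation.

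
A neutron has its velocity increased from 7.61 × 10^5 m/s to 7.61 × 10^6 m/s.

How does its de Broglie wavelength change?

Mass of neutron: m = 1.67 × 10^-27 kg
The wavelength decreases by a factor of 10.

Using λ = h/(mv):

Initial wavelength: λ₁ = h/(mv₁) = 5.21 × 10^-13 m
Final wavelength: λ₂ = h/(mv₂) = 5.21 × 10^-14 m

Since λ ∝ 1/v, when velocity increases by a factor of 10, the wavelength decreases by a factor of 10.

λ₂/λ₁ = v₁/v₂ = 1/10

The wavelength decreases by a factor of 10.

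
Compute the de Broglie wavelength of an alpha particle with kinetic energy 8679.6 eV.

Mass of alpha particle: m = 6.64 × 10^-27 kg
1.54 × 10^-13 m

Using λ = h/√(2mKE):

First convert KE to Joules: KE = 8679.6 eV = 1.391 × 10^-15 J

λ = h/√(2mKE)
λ = (6.626 × 10^-34 J·s) / √(2 × 6.64 × 10^-27 kg × 1.391 × 10^-15 J)
λ = 1.54 × 10^-13 m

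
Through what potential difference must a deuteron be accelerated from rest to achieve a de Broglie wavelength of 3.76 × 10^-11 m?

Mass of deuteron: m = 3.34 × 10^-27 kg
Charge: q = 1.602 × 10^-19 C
2.90 × 10^-1 V

From λ = h/√(2mqV), we solve for V:

λ² = h²/(2mqV)
V = h²/(2mqλ²)
V = (6.626 × 10^-34 J·s)² / (2 × 3.34 × 10^-27 kg × 1.602 × 10^-19 C × (3.76 × 10^-11 m)²)
V = 2.90 × 10^-1 V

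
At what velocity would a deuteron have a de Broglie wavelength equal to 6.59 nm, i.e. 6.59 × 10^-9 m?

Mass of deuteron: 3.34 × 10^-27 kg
3.01 × 10^1 m/s

From λ = h/(mv), solve for v:

v = h/(mλ)
v = (6.626 × 10^-34 J·s) / (3.34 × 10^-27 kg × 6.59 × 10^-9 m)
v = 3.01 × 10^1 m/s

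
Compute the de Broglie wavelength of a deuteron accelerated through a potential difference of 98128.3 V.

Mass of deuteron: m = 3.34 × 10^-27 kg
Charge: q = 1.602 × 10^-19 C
6.47 × 10^-14 m

When a particle is accelerated through voltage V, it gains kinetic energy KE = qV.

The de Broglie wavelength is then λ = h/√(2mqV):

λ = h/√(2mqV)
λ = (6.626 × 10^-34 J·s) / √(2 × 3.34 × 10^-27 kg × 1.602 × 10^-19 C × 98128.3 V)
λ = 6.47 × 10^-14 m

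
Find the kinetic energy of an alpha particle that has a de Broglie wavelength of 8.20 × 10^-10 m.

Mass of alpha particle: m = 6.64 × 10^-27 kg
4.92 × 10^-23 J (or 3.07 × 10^-4 eV)

From λ = h/√(2mKE), we solve for KE:

λ² = h²/(2mKE)
KE = h²/(2mλ²)
KE = (6.626 × 10^-34 J·s)² / (2 × 6.64 × 10^-27 kg × (8.20 × 10^-10 m)²)
KE = 4.92 × 10^-23 J
KE = 3.07 × 10^-4 eV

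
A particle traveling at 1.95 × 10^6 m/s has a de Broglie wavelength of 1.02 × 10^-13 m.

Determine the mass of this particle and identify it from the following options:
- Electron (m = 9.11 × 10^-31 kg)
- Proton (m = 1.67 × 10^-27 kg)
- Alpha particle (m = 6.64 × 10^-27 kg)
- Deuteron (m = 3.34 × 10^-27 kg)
The particle is a deuteron.

From λ = h/(mv), solve for mass:

m = h/(λv)
m = (6.626 × 10^-34 J·s) / (1.02 × 10^-13 m × 1.95 × 10^6 m/s)
m = 3.33 × 10^-27 kg

Comparing with the listed masses, this is closest to a deuteron.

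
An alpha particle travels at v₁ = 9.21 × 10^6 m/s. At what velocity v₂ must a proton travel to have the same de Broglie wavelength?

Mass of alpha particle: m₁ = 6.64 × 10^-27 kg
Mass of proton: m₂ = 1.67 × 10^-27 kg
v₂ = 3.66 × 10^7 m/s

For equal de Broglie wavelengths: λ₁ = λ₂

h/(m₁v₁) = h/(m₂v₂)
m₁v₁ = m₂v₂
v₂ = v₁ · (m₁/m₂)

v₂ = 9.21 × 10^6 m/s × (6.64 × 10^-27 kg / 1.67 × 10^-27 kg)
v₂ = 3.66 × 10^7 m/s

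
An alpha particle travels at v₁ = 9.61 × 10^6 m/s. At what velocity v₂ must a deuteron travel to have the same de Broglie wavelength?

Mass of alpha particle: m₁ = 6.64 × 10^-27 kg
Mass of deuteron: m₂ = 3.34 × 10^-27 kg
v₂ = 1.91 × 10^7 m/s

For equal de Broglie wavelengths: λ₁ = λ₂

h/(m₁v₁) = h/(m₂v₂)
m₁v₁ = m₂v₂
v₂ = v₁ · (m₁/m₂)

v₂ = 9.61 × 10^6 m/s × (6.64 × 10^-27 kg / 3.34 × 10^-27 kg)
v₂ = 1.91 × 10^7 m/s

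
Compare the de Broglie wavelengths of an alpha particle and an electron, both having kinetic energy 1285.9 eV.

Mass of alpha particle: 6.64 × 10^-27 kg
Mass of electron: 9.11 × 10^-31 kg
The electron has the longer wavelength.

Using λ = h/√(2mKE):

For alpha particle: λ₁ = h/√(2m₁KE) = 4.01 × 10^-13 m
For electron: λ₂ = h/√(2m₂KE) = 3.42 × 10^-11 m

Since λ ∝ 1/√m at constant kinetic energy, the lighter particle has the longer wavelength.

The electron has the longer de Broglie wavelength.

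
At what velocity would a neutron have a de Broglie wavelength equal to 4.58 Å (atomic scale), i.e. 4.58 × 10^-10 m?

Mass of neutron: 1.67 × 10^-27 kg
8.66 × 10^2 m/s

From λ = h/(mv), solve for v:

v = h/(mλ)
v = (6.626 × 10^-34 J·s) / (1.67 × 10^-27 kg × 4.58 × 10^-10 m)
v = 8.66 × 10^2 m/s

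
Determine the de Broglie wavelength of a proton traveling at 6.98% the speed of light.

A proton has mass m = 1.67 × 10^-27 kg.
1.90 × 10^-14 m

Using the de Broglie relation λ = h/(mv):

v = 6.98% × c = 2.093 × 10^7 m/s

λ = h/(mv)
λ = (6.626 × 10^-34 J·s) / (1.67 × 10^-27 kg × 2.093 × 10^7 m/s)
λ = 1.90 × 10^-14 m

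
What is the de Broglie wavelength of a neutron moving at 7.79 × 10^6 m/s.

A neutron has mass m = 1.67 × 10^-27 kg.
5.09 × 10^-14 m

Using the de Broglie relation λ = h/(mv):

λ = h/(mv)
λ = (6.626 × 10^-34 J·s) / (1.67 × 10^-27 kg × 7.79 × 10^6 m/s)
λ = 5.09 × 10^-14 m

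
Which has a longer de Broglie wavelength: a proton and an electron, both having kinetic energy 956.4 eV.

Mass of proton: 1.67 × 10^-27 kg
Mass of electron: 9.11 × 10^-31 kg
The electron has the longer wavelength.

Using λ = h/√(2mKE):

For proton: λ₁ = h/√(2m₁KE) = 9.26 × 10^-13 m
For electron: λ₂ = h/√(2m₂KE) = 3.97 × 10^-11 m

Since λ ∝ 1/√m at constant kinetic energy, the lighter particle has the longer wavelength.

The electron has the longer de Broglie wavelength.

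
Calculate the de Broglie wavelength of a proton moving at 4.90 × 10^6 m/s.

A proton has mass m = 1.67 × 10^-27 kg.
8.10 × 10^-14 m

Using the de Broglie relation λ = h/(mv):

λ = h/(mv)
λ = (6.626 × 10^-34 J·s) / (1.67 × 10^-27 kg × 4.90 × 10^6 m/s)
λ = 8.10 × 10^-14 m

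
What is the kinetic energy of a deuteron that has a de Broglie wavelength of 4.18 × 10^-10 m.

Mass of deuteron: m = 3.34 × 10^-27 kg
3.76 × 10^-22 J (or 2.35 × 10^-3 eV)

From λ = h/√(2mKE), we solve for KE:

λ² = h²/(2mKE)
KE = h²/(2mλ²)
KE = (6.626 × 10^-34 J·s)² / (2 × 3.34 × 10^-27 kg × (4.18 × 10^-10 m)²)
KE = 3.76 × 10^-22 J
KE = 2.35 × 10^-3 eV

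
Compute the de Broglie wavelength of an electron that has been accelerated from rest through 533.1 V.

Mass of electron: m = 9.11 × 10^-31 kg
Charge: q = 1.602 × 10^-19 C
5.31 × 10^-11 m

When a particle is accelerated through voltage V, it gains kinetic energy KE = qV.

The de Broglie wavelength is then λ = h/√(2mqV):

λ = h/√(2mqV)
λ = (6.626 × 10^-34 J·s) / √(2 × 9.11 × 10^-31 kg × 1.602 × 10^-19 C × 533.1 V)
λ = 5.31 × 10^-11 m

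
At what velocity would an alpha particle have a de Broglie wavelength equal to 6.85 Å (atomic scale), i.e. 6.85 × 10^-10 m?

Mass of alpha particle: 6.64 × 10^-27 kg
1.46 × 10^2 m/s

From λ = h/(mv), solve for v:

v = h/(mλ)
v = (6.626 × 10^-34 J·s) / (6.64 × 10^-27 kg × 6.85 × 10^-10 m)
v = 1.46 × 10^2 m/s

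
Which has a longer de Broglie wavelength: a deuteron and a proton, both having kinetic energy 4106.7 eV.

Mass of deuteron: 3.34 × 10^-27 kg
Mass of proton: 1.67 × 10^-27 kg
The proton has the longer wavelength.

Using λ = h/√(2mKE):

For deuteron: λ₁ = h/√(2m₁KE) = 3.16 × 10^-13 m
For proton: λ₂ = h/√(2m₂KE) = 4.47 × 10^-13 m

Since λ ∝ 1/√m at constant kinetic energy, the lighter particle has the longer wavelength.

The proton has the longer de Broglie wavelength.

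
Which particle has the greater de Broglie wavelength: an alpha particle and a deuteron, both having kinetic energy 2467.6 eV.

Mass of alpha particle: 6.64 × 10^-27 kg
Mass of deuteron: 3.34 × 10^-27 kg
The deuteron has the longer wavelength.

Using λ = h/√(2mKE):

For alpha particle: λ₁ = h/√(2m₁KE) = 2.89 × 10^-13 m
For deuteron: λ₂ = h/√(2m₂KE) = 4.08 × 10^-13 m

Since λ ∝ 1/√m at constant kinetic energy, the lighter particle has the longer wavelength.

The deuteron has the longer de Broglie wavelength.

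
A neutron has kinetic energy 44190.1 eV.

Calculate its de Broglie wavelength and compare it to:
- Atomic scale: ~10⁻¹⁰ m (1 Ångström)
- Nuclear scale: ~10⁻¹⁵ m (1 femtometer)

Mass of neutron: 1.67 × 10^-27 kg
λ = 1.36 × 10^-13 m, which is between nuclear and atomic scales.

Using λ = h/√(2mKE):

KE = 44190.1 eV = 7.080 × 10^-15 J

λ = h/√(2mKE)
λ = (6.626 × 10^-34 J·s) / √(2 × 1.67 × 10^-27 kg × 7.080 × 10^-15 J)
λ = 1.36 × 10^-13 m

Comparison:
- Atomic scale (10⁻¹⁰ m): λ is 0.0014× this size
- Nuclear scale (10⁻¹⁵ m): λ is 1.4e+02× this size

The wavelength is between nuclear and atomic scales.

This wavelength is appropriate for probing atomic structure but too large for nuclear physics experiments.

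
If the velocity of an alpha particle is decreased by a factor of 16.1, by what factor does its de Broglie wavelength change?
The wavelength increases by a factor of 16.1.

From λ = h/(mv), the wavelength is inversely proportional to velocity:

λ ∝ 1/v

If v → v/16.1, then λ → 16.1λ

When velocity is decreased by a factor of 16.1, the wavelength increases by a factor of 16.1.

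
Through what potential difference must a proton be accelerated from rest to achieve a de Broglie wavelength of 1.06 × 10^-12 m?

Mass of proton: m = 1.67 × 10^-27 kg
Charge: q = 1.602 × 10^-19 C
730 V

From λ = h/√(2mqV), we solve for V:

λ² = h²/(2mqV)
V = h²/(2mqλ²)
V = (6.626 × 10^-34 J·s)² / (2 × 1.67 × 10^-27 kg × 1.602 × 10^-19 C × (1.06 × 10^-12 m)²)
V = 730 V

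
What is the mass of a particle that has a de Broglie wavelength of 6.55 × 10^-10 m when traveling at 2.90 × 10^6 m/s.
3.49 × 10^-31 kg

From the de Broglie relation λ = h/(mv), we solve for m:

m = h/(λv)
m = (6.626 × 10^-34 J·s) / (6.55 × 10^-10 m × 2.90 × 10^6 m/s)
m = 3.49 × 10^-31 kg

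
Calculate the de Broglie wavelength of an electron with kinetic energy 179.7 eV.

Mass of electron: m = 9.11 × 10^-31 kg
9.15 × 10^-11 m

Using λ = h/√(2mKE):

First convert KE to Joules: KE = 179.7 eV = 2.879 × 10^-17 J

λ = h/√(2mKE)
λ = (6.626 × 10^-34 J·s) / √(2 × 9.11 × 10^-31 kg × 2.879 × 10^-17 J)
λ = 9.15 × 10^-11 m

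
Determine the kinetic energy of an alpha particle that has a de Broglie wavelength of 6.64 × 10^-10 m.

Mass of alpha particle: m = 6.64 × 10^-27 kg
7.50 × 10^-23 J (or 4.68 × 10^-4 eV)

From λ = h/√(2mKE), we solve for KE:

λ² = h²/(2mKE)
KE = h²/(2mλ²)
KE = (6.626 × 10^-34 J·s)² / (2 × 6.64 × 10^-27 kg × (6.64 × 10^-10 m)²)
KE = 7.50 × 10^-23 J
KE = 4.68 × 10^-4 eV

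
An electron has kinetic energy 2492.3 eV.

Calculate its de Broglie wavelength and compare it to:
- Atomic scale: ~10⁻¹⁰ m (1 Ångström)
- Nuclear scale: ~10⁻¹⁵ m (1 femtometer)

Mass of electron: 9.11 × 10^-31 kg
λ = 2.46 × 10^-11 m, which is between nuclear and atomic scales.

Using λ = h/√(2mKE):

KE = 2492.3 eV = 3.993 × 10^-16 J

λ = h/√(2mKE)
λ = (6.626 × 10^-34 J·s) / √(2 × 9.11 × 10^-31 kg × 3.993 × 10^-16 J)
λ = 2.46 × 10^-11 m

Comparison:
- Atomic scale (10⁻¹⁰ m): λ is 0.25× this size
- Nuclear scale (10⁻¹⁵ m): λ is 2.5e+04× this size

The wavelength is between nuclear and atomic scales.

This wavelength is appropriate for probing atomic structure but too large for nuclear physics experiments.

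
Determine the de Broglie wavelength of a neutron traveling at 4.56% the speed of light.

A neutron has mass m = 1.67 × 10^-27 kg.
2.90 × 10^-14 m

Using the de Broglie relation λ = h/(mv):

v = 4.56% × c = 1.367 × 10^7 m/s

λ = h/(mv)
λ = (6.626 × 10^-34 J·s) / (1.67 × 10^-27 kg × 1.367 × 10^7 m/s)
λ = 2.90 × 10^-14 m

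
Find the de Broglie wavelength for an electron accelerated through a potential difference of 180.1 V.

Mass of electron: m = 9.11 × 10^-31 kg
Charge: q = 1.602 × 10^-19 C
9.14 × 10^-11 m

When a particle is accelerated through voltage V, it gains kinetic energy KE = qV.

The de Broglie wavelength is then λ = h/√(2mqV):

λ = h/√(2mqV)
λ = (6.626 × 10^-34 J·s) / √(2 × 9.11 × 10^-31 kg × 1.602 × 10^-19 C × 180.1 V)
λ = 9.14 × 10^-11 m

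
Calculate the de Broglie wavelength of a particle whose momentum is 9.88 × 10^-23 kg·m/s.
6.71 × 10^-12 m

Using the de Broglie relation λ = h/p:

λ = h/p
λ = (6.626 × 10^-34 J·s) / (9.88 × 10^-23 kg·m/s)
λ = 6.71 × 10^-12 m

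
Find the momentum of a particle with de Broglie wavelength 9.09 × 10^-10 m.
7.29 × 10^-25 kg·m/s

From the de Broglie relation λ = h/p, we solve for p:

p = h/λ
p = (6.626 × 10^-34 J·s) / (9.09 × 10^-10 m)
p = 7.29 × 10^-25 kg·m/s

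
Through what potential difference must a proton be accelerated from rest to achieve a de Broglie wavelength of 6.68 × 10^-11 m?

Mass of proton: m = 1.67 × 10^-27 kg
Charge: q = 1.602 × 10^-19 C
1.84 × 10^-1 V

From λ = h/√(2mqV), we solve for V:

λ² = h²/(2mqV)
V = h²/(2mqλ²)
V = (6.626 × 10^-34 J·s)² / (2 × 1.67 × 10^-27 kg × 1.602 × 10^-19 C × (6.68 × 10^-11 m)²)
V = 1.84 × 10^-1 V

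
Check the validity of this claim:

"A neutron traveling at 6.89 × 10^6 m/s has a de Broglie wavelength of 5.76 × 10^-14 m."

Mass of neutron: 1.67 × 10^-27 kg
True

The claim is correct.

Using λ = h/(mv):
λ = (6.626 × 10^-34 J·s) / (1.67 × 10^-27 kg × 6.89 × 10^6 m/s)
λ = 5.76 × 10^-14 m

This matches the claimed value.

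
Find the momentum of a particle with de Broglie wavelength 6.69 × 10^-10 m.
9.90 × 10^-25 kg·m/s

From the de Broglie relation λ = h/p, we solve for p:

p = h/λ
p = (6.626 × 10^-34 J·s) / (6.69 × 10^-10 m)
p = 9.90 × 10^-25 kg·m/s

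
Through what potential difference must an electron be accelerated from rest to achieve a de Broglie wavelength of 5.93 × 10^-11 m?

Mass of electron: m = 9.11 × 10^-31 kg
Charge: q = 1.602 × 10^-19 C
428 V

From λ = h/√(2mqV), we solve for V:

λ² = h²/(2mqV)
V = h²/(2mqλ²)
V = (6.626 × 10^-34 J·s)² / (2 × 9.11 × 10^-31 kg × 1.602 × 10^-19 C × (5.93 × 10^-11 m)²)
V = 428 V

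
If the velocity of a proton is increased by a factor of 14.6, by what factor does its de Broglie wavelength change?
The wavelength decreases by a factor of 14.6.

From λ = h/(mv), the wavelength is inversely proportional to velocity:

λ ∝ 1/v

If v → 14.6v, then λ → λ/14.6

When velocity is increased by a factor of 14.6, the wavelength decreases by a factor of 14.6.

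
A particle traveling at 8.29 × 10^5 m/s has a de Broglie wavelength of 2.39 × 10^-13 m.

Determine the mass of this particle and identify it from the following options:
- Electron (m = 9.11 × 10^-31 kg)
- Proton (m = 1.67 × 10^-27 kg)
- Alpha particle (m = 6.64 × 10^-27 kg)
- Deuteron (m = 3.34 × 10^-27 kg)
The particle is a deuteron.

From λ = h/(mv), solve for mass:

m = h/(λv)
m = (6.626 × 10^-34 J·s) / (2.39 × 10^-13 m × 8.29 × 10^5 m/s)
m = 3.34 × 10^-27 kg

Comparing with the listed masses, this is closest to a deuteron.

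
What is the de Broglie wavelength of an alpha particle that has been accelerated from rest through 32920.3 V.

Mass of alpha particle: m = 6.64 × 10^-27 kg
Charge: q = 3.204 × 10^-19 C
5.60 × 10^-14 m

When a particle is accelerated through voltage V, it gains kinetic energy KE = qV.

The de Broglie wavelength is then λ = h/√(2mqV):

λ = h/√(2mqV)
λ = (6.626 × 10^-34 J·s) / √(2 × 6.64 × 10^-27 kg × 3.204 × 10^-19 C × 32920.3 V)
λ = 5.60 × 10^-14 m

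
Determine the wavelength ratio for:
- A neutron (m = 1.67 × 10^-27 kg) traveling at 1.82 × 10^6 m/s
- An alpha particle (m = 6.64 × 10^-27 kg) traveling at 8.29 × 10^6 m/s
λ₁/λ₂ = 18.1

Using λ = h/(mv):

λ₁ = h/(m₁v₁) = 2.18 × 10^-13 m
λ₂ = h/(m₂v₂) = 1.20 × 10^-14 m

Ratio λ₁/λ₂ = (m₂v₂)/(m₁v₁)
         = (6.64 × 10^-27 kg × 8.29 × 10^6 m/s) / (1.67 × 10^-27 kg × 1.82 × 10^6 m/s)
         = 18.1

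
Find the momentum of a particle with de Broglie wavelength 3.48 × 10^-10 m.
1.90 × 10^-24 kg·m/s

From the de Broglie relation λ = h/p, we solve for p:

p = h/λ
p = (6.626 × 10^-34 J·s) / (3.48 × 10^-10 m)
p = 1.90 × 10^-24 kg·m/s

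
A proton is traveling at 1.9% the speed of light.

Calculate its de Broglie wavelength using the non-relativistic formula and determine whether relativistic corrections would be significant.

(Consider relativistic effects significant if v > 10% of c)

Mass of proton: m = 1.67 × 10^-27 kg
No, relativistic corrections are not needed.

Using the non-relativistic de Broglie formula λ = h/(mv):

v = 1.9% × c = 5.696 × 10^6 m/s

λ = h/(mv)
λ = (6.626 × 10^-34 J·s) / (1.67 × 10^-27 kg × 5.696 × 10^6 m/s)
λ = 6.97 × 10^-14 m

Since v = 1.9% of c < 10% of c, relativistic corrections are NOT significant and this non-relativistic result is a good approximation.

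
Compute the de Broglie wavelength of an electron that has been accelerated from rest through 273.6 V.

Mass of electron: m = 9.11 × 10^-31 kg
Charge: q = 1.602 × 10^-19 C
7.41 × 10^-11 m

When a particle is accelerated through voltage V, it gains kinetic energy KE = qV.

The de Broglie wavelength is then λ = h/√(2mqV):

λ = h/√(2mqV)
λ = (6.626 × 10^-34 J·s) / √(2 × 9.11 × 10^-31 kg × 1.602 × 10^-19 C × 273.6 V)
λ = 7.41 × 10^-11 m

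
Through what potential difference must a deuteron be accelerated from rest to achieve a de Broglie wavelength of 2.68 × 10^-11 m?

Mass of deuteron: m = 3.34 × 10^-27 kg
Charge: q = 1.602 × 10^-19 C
5.71 × 10^-1 V

From λ = h/√(2mqV), we solve for V:

λ² = h²/(2mqV)
V = h²/(2mqλ²)
V = (6.626 × 10^-34 J·s)² / (2 × 3.34 × 10^-27 kg × 1.602 × 10^-19 C × (2.68 × 10^-11 m)²)
V = 5.71 × 10^-1 V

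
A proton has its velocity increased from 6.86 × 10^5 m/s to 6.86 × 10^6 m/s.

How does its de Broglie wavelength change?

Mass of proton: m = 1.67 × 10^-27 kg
The wavelength decreases by a factor of 10.

Using λ = h/(mv):

Initial wavelength: λ₁ = h/(mv₁) = 5.78 × 10^-13 m
Final wavelength: λ₂ = h/(mv₂) = 5.78 × 10^-14 m

Since λ ∝ 1/v, when velocity increases by a factor of 10, the wavelength decreases by a factor of 10.

λ₂/λ₁ = v₁/v₂ = 1/10

The wavelength decreases by a factor of 10.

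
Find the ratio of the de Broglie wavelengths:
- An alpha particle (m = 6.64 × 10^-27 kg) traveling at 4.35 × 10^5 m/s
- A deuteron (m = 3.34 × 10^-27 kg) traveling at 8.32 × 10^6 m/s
λ₁/λ₂ = 9.62

Using λ = h/(mv):

λ₁ = h/(m₁v₁) = 2.29 × 10^-13 m
λ₂ = h/(m₂v₂) = 2.38 × 10^-14 m

Ratio λ₁/λ₂ = (m₂v₂)/(m₁v₁)
         = (3.34 × 10^-27 kg × 8.32 × 10^6 m/s) / (6.64 × 10^-27 kg × 4.35 × 10^5 m/s)
         = 9.62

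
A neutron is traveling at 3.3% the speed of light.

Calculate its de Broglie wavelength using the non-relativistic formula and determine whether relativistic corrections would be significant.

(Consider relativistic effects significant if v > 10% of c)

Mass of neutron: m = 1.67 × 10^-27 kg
No, relativistic corrections are not needed.

Using the non-relativistic de Broglie formula λ = h/(mv):

v = 3.3% × c = 9.893 × 10^6 m/s

λ = h/(mv)
λ = (6.626 × 10^-34 J·s) / (1.67 × 10^-27 kg × 9.893 × 10^6 m/s)
λ = 4.01 × 10^-14 m

Since v = 3.3% of c < 10% of c, relativistic corrections are NOT significant and this non-relativistic result is a good approximation.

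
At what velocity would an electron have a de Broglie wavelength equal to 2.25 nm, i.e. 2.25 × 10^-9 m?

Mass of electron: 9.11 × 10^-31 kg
3.23 × 10^5 m/s

From λ = h/(mv), solve for v:

v = h/(mλ)
v = (6.626 × 10^-34 J·s) / (9.11 × 10^-31 kg × 2.25 × 10^-9 m)
v = 3.23 × 10^5 m/s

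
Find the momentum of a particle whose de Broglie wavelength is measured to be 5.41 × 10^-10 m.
1.22 × 10^-24 kg·m/s

From the de Broglie relation λ = h/p, we solve for p:

p = h/λ
p = (6.626 × 10^-34 J·s) / (5.41 × 10^-10 m)
p = 1.22 × 10^-24 kg·m/s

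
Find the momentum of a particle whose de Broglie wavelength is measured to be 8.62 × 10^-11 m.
7.69 × 10^-24 kg·m/s

From the de Broglie relation λ = h/p, we solve for p:

p = h/λ
p = (6.626 × 10^-34 J·s) / (8.62 × 10^-11 m)
p = 7.69 × 10^-24 kg·m/s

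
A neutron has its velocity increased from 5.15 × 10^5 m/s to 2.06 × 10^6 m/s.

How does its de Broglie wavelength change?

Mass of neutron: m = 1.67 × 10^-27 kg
The wavelength decreases by a factor of 4.

Using λ = h/(mv):

Initial wavelength: λ₁ = h/(mv₁) = 7.70 × 10^-13 m
Final wavelength: λ₂ = h/(mv₂) = 1.93 × 10^-13 m

Since λ ∝ 1/v, when velocity increases by a factor of 4, the wavelength decreases by a factor of 4.

λ₂/λ₁ = v₁/v₂ = 1/4

The wavelength decreases by a factor of 4.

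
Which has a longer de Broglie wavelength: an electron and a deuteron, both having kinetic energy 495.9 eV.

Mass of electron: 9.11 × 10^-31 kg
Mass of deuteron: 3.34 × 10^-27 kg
The electron has the longer wavelength.

Using λ = h/√(2mKE):

For electron: λ₁ = h/√(2m₁KE) = 5.51 × 10^-11 m
For deuteron: λ₂ = h/√(2m₂KE) = 9.10 × 10^-13 m

Since λ ∝ 1/√m at constant kinetic energy, the lighter particle has the longer wavelength.

The electron has the longer de Broglie wavelength.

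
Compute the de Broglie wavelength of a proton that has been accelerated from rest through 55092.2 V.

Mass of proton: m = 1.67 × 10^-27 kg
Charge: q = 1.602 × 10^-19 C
1.22 × 10^-13 m

When a particle is accelerated through voltage V, it gains kinetic energy KE = qV.

The de Broglie wavelength is then λ = h/√(2mqV):

λ = h/√(2mqV)
λ = (6.626 × 10^-34 J·s) / √(2 × 1.67 × 10^-27 kg × 1.602 × 10^-19 C × 55092.2 V)
λ = 1.22 × 10^-13 m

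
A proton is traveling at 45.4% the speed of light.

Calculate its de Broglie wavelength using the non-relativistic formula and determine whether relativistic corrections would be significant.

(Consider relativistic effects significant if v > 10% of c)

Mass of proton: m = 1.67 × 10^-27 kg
Yes, relativistic corrections are needed.

Using the non-relativistic de Broglie formula λ = h/(mv):

v = 45.4% × c = 1.361 × 10^8 m/s

λ = h/(mv)
λ = (6.626 × 10^-34 J·s) / (1.67 × 10^-27 kg × 1.361 × 10^8 m/s)
λ = 2.92 × 10^-15 m

Since v = 45.4% of c > 10% of c, relativistic corrections ARE significant and the actual wavelength would differ from this non-relativistic estimate.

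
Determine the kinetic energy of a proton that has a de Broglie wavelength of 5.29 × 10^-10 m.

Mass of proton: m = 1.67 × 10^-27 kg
4.70 × 10^-22 J (or 2.93 × 10^-3 eV)

From λ = h/√(2mKE), we solve for KE:

λ² = h²/(2mKE)
KE = h²/(2mλ²)
KE = (6.626 × 10^-34 J·s)² / (2 × 1.67 × 10^-27 kg × (5.29 × 10^-10 m)²)
KE = 4.70 × 10^-22 J
KE = 2.93 × 10^-3 eV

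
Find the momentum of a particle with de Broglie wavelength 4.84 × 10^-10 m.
1.37 × 10^-24 kg·m/s

From the de Broglie relation λ = h/p, we solve for p:

p = h/λ
p = (6.626 × 10^-34 J·s) / (4.84 × 10^-10 m)
p = 1.37 × 10^-24 kg·m/s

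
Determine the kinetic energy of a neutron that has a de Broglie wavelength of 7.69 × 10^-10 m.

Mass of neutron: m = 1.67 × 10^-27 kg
2.22 × 10^-22 J (or 1.39 × 10^-3 eV)

From λ = h/√(2mKE), we solve for KE:

λ² = h²/(2mKE)
KE = h²/(2mλ²)
KE = (6.626 × 10^-34 J·s)² / (2 × 1.67 × 10^-27 kg × (7.69 × 10^-10 m)²)
KE = 2.22 × 10^-22 J
KE = 1.39 × 10^-3 eV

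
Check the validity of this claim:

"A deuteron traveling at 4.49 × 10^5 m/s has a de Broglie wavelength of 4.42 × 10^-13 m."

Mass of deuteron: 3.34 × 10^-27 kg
True

The claim is correct.

Using λ = h/(mv):
λ = (6.626 × 10^-34 J·s) / (3.34 × 10^-27 kg × 4.49 × 10^5 m/s)
λ = 4.42 × 10^-13 m

This matches the claimed value.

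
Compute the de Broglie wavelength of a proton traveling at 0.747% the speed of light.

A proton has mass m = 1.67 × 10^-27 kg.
1.77 × 10^-13 m

Using the de Broglie relation λ = h/(mv):

v = 0.747% × c = 2.239 × 10^6 m/s

λ = h/(mv)
λ = (6.626 × 10^-34 J·s) / (1.67 × 10^-27 kg × 2.239 × 10^6 m/s)
λ = 1.77 × 10^-13 m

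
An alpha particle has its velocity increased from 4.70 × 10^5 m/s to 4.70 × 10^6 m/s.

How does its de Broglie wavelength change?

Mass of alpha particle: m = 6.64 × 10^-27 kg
The wavelength decreases by a factor of 10.

Using λ = h/(mv):

Initial wavelength: λ₁ = h/(mv₁) = 2.12 × 10^-13 m
Final wavelength: λ₂ = h/(mv₂) = 2.12 × 10^-14 m

Since λ ∝ 1/v, when velocity increases by a factor of 10, the wavelength decreases by a factor of 10.

λ₂/λ₁ = v₁/v₂ = 1/10

The wavelength decreases by a factor of 10.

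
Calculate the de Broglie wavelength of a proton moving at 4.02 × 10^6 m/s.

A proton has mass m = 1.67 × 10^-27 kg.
9.87 × 10^-14 m

Using the de Broglie relation λ = h/(mv):

λ = h/(mv)
λ = (6.626 × 10^-34 J·s) / (1.67 × 10^-27 kg × 4.02 × 10^6 m/s)
λ = 9.87 × 10^-14 m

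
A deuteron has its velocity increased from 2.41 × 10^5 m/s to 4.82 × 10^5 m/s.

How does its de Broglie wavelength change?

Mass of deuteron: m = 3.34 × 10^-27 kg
The wavelength decreases by a factor of 2.

Using λ = h/(mv):

Initial wavelength: λ₁ = h/(mv₁) = 8.23 × 10^-13 m
Final wavelength: λ₂ = h/(mv₂) = 4.12 × 10^-13 m

Since λ ∝ 1/v, when velocity increases by a factor of 2, the wavelength decreases by a factor of 2.

λ₂/λ₁ = v₁/v₂ = 1/2

The wavelength decreases by a factor of 2.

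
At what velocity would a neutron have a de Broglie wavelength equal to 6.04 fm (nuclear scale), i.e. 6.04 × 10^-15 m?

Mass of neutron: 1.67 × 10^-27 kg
6.57 × 10^7 m/s

From λ = h/(mv), solve for v:

v = h/(mλ)
v = (6.626 × 10^-34 J·s) / (1.67 × 10^-27 kg × 6.04 × 10^-15 m)
v = 6.57 × 10^7 m/s

Note: This velocity is 21.9% of the speed of light, so relativistic corrections would be needed for a more accurate calculation.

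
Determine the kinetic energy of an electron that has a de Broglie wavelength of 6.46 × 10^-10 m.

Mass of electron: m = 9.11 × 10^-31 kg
5.77 × 10^-19 J (or 3.60 eV)

From λ = h/√(2mKE), we solve for KE:

λ² = h²/(2mKE)
KE = h²/(2mλ²)
KE = (6.626 × 10^-34 J·s)² / (2 × 9.11 × 10^-31 kg × (6.46 × 10^-10 m)²)
KE = 5.77 × 10^-19 J
KE = 3.60 eV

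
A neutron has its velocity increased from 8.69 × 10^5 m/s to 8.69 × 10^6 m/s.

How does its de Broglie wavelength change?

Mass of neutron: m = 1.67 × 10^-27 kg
The wavelength decreases by a factor of 10.

Using λ = h/(mv):

Initial wavelength: λ₁ = h/(mv₁) = 4.57 × 10^-13 m
Final wavelength: λ₂ = h/(mv₂) = 4.57 × 10^-14 m

Since λ ∝ 1/v, when velocity increases by a factor of 10, the wavelength decreases by a factor of 10.

λ₂/λ₁ = v₁/v₂ = 1/10

The wavelength decreases by a factor of 10.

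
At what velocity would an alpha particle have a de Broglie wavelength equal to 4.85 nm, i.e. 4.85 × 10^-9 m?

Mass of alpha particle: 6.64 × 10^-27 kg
2.06 × 10^1 m/s

From λ = h/(mv), solve for v:

v = h/(mλ)
v = (6.626 × 10^-34 J·s) / (6.64 × 10^-27 kg × 4.85 × 10^-9 m)
v = 2.06 × 10^1 m/s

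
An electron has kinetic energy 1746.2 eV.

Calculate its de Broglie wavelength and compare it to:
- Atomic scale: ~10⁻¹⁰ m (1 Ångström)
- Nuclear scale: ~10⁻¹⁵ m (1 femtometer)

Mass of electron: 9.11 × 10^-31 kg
λ = 2.93 × 10^-11 m, which is between nuclear and atomic scales.

Using λ = h/√(2mKE):

KE = 1746.2 eV = 2.798 × 10^-16 J

λ = h/√(2mKE)
λ = (6.626 × 10^-34 J·s) / √(2 × 9.11 × 10^-31 kg × 2.798 × 10^-16 J)
λ = 2.93 × 10^-11 m

Comparison:
- Atomic scale (10⁻¹⁰ m): λ is 0.29× this size
- Nuclear scale (10⁻¹⁵ m): λ is 2.9e+04× this size

The wavelength is between nuclear and atomic scales.

This wavelength is appropriate for probing atomic structure but too large for nuclear physics experiments.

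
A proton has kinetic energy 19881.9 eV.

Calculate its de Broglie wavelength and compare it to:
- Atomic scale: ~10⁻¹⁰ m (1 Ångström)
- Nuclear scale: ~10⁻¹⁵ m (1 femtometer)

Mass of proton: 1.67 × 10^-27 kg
λ = 2.03 × 10^-13 m, which is between nuclear and atomic scales.

Using λ = h/√(2mKE):

KE = 19881.9 eV = 3.185 × 10^-15 J

λ = h/√(2mKE)
λ = (6.626 × 10^-34 J·s) / √(2 × 1.67 × 10^-27 kg × 3.185 × 10^-15 J)
λ = 2.03 × 10^-13 m

Comparison:
- Atomic scale (10⁻¹⁰ m): λ is 0.002× this size
- Nuclear scale (10⁻¹⁵ m): λ is 2e+02× this size

The wavelength is between nuclear and atomic scales.

This wavelength is appropriate for probing atomic structure but too large for nuclear physics experiments.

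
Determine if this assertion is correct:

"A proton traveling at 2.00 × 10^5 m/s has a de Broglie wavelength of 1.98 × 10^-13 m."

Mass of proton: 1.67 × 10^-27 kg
False

The claim is incorrect.

Using λ = h/(mv):
λ = (6.626 × 10^-34 J·s) / (1.67 × 10^-27 kg × 2.00 × 10^5 m/s)
λ = 1.98 × 10^-12 m

The actual wavelength differs from the claimed 1.98 × 10^-13 m.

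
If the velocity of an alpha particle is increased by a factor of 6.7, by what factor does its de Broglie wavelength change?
The wavelength decreases by a factor of 6.7.

From λ = h/(mv), the wavelength is inversely proportional to velocity:

λ ∝ 1/v

If v → 6.7v, then λ → λ/6.7

When velocity is increased by a factor of 6.7, the wavelength decreases by a factor of 6.7.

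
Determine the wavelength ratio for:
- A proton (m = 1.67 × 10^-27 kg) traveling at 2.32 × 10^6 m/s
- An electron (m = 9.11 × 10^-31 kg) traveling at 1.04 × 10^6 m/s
λ₁/λ₂ = 2.45 × 10^-4

Using λ = h/(mv):

λ₁ = h/(m₁v₁) = 1.71 × 10^-13 m
λ₂ = h/(m₂v₂) = 6.99 × 10^-10 m

Ratio λ₁/λ₂ = (m₂v₂)/(m₁v₁)
         = (9.11 × 10^-31 kg × 1.04 × 10^6 m/s) / (1.67 × 10^-27 kg × 2.32 × 10^6 m/s)
         = 2.45 × 10^-4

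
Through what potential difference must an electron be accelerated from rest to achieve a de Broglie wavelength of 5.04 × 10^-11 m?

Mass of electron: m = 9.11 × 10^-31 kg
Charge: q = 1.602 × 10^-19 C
592 V

From λ = h/√(2mqV), we solve for V:

λ² = h²/(2mqV)
V = h²/(2mqλ²)
V = (6.626 × 10^-34 J·s)² / (2 × 9.11 × 10^-31 kg × 1.602 × 10^-19 C × (5.04 × 10^-11 m)²)
V = 592 V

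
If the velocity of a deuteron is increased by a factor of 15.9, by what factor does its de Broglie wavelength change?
The wavelength decreases by a factor of 15.9.

From λ = h/(mv), the wavelength is inversely proportional to velocity:

λ ∝ 1/v

If v → 15.9v, then λ → λ/15.9

When velocity is increased by a factor of 15.9, the wavelength decreases by a factor of 15.9.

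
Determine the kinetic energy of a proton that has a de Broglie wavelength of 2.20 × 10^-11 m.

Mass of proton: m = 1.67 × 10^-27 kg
2.72 × 10^-19 J (or 1.70 eV)

From λ = h/√(2mKE), we solve for KE:

λ² = h²/(2mKE)
KE = h²/(2mλ²)
KE = (6.626 × 10^-34 J·s)² / (2 × 1.67 × 10^-27 kg × (2.20 × 10^-11 m)²)
KE = 2.72 × 10^-19 J
KE = 1.70 eV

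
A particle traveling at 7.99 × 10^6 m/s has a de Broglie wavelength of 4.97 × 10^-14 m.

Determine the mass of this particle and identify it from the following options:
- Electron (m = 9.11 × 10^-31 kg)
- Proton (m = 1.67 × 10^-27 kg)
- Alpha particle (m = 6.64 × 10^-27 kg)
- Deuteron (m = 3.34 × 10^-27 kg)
The particle is a proton.

From λ = h/(mv), solve for mass:

m = h/(λv)
m = (6.626 × 10^-34 J·s) / (4.97 × 10^-14 m × 7.99 × 10^6 m/s)
m = 1.67 × 10^-27 kg

Comparing with the listed masses, this is closest to a proton.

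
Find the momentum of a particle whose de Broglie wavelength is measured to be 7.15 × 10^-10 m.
9.27 × 10^-25 kg·m/s

From the de Broglie relation λ = h/p, we solve for p:

p = h/λ
p = (6.626 × 10^-34 J·s) / (7.15 × 10^-10 m)
p = 9.27 × 10^-25 kg·m/s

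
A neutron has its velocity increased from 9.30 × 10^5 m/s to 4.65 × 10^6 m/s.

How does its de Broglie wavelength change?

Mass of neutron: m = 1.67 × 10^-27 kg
The wavelength decreases by a factor of 5.

Using λ = h/(mv):

Initial wavelength: λ₁ = h/(mv₁) = 4.27 × 10^-13 m
Final wavelength: λ₂ = h/(mv₂) = 8.53 × 10^-14 m

Since λ ∝ 1/v, when velocity increases by a factor of 5, the wavelength decreases by a factor of 5.

λ₂/λ₁ = v₁/v₂ = 1/5

The wavelength decreases by a factor of 5.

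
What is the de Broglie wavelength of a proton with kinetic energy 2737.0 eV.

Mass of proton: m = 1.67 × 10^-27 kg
5.48 × 10^-13 m

Using λ = h/√(2mKE):

First convert KE to Joules: KE = 2737.0 eV = 4.385 × 10^-16 J

λ = h/√(2mKE)
λ = (6.626 × 10^-34 J·s) / √(2 × 1.67 × 10^-27 kg × 4.385 × 10^-16 J)
λ = 5.48 × 10^-13 m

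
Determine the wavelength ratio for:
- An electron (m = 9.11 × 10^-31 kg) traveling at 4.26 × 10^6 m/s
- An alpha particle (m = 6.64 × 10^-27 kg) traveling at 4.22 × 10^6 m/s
λ₁/λ₂ = 7.22 × 10^3

Using λ = h/(mv):

λ₁ = h/(m₁v₁) = 1.71 × 10^-10 m
λ₂ = h/(m₂v₂) = 2.36 × 10^-14 m

Ratio λ₁/λ₂ = (m₂v₂)/(m₁v₁)
         = (6.64 × 10^-27 kg × 4.22 × 10^6 m/s) / (9.11 × 10^-31 kg × 4.26 × 10^6 m/s)
         = 7.22 × 10^3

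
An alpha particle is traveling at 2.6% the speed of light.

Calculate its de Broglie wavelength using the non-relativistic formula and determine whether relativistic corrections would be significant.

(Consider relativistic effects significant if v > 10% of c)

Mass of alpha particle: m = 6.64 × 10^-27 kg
No, relativistic corrections are not needed.

Using the non-relativistic de Broglie formula λ = h/(mv):

v = 2.6% × c = 7.795 × 10^6 m/s

λ = h/(mv)
λ = (6.626 × 10^-34 J·s) / (6.64 × 10^-27 kg × 7.795 × 10^6 m/s)
λ = 1.28 × 10^-14 m

Since v = 2.6% of c < 10% of c, relativistic corrections are NOT significant and this non-relativistic result is a good approximation.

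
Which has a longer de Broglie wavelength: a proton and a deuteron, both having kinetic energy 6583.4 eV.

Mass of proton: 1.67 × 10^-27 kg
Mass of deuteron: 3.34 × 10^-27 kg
The proton has the longer wavelength.

Using λ = h/√(2mKE):

For proton: λ₁ = h/√(2m₁KE) = 3.53 × 10^-13 m
For deuteron: λ₂ = h/√(2m₂KE) = 2.50 × 10^-13 m

Since λ ∝ 1/√m at constant kinetic energy, the lighter particle has the longer wavelength.

The proton has the longer de Broglie wavelength.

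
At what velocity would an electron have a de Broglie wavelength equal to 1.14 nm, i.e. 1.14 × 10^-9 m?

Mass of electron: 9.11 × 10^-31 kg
6.38 × 10^5 m/s

From λ = h/(mv), solve for v:

v = h/(mλ)
v = (6.626 × 10^-34 J·s) / (9.11 × 10^-31 kg × 1.14 × 10^-9 m)
v = 6.38 × 10^5 m/s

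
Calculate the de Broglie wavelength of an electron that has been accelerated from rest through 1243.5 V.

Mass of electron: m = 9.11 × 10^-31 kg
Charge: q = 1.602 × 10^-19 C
3.48 × 10^-11 m

When a particle is accelerated through voltage V, it gains kinetic energy KE = qV.

The de Broglie wavelength is then λ = h/√(2mqV):

λ = h/√(2mqV)
λ = (6.626 × 10^-34 J·s) / √(2 × 9.11 × 10^-31 kg × 1.602 × 10^-19 C × 1243.5 V)
λ = 3.48 × 10^-11 m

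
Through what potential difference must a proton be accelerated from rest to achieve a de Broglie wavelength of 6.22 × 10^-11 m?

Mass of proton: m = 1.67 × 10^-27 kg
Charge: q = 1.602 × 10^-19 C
2.12 × 10^-1 V

From λ = h/√(2mqV), we solve for V:

λ² = h²/(2mqV)
V = h²/(2mqλ²)
V = (6.626 × 10^-34 J·s)² / (2 × 1.67 × 10^-27 kg × 1.602 × 10^-19 C × (6.22 × 10^-11 m)²)
V = 2.12 × 10^-1 V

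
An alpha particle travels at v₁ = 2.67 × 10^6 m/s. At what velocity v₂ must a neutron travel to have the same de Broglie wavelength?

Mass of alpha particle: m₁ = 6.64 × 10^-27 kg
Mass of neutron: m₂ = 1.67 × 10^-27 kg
v₂ = 1.06 × 10^7 m/s

For equal de Broglie wavelengths: λ₁ = λ₂

h/(m₁v₁) = h/(m₂v₂)
m₁v₁ = m₂v₂
v₂ = v₁ · (m₁/m₂)

v₂ = 2.67 × 10^6 m/s × (6.64 × 10^-27 kg / 1.67 × 10^-27 kg)
v₂ = 1.06 × 10^7 m/s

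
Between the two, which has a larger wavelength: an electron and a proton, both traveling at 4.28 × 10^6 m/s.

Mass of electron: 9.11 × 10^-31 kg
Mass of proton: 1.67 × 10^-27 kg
The electron has the longer wavelength.

Using λ = h/(mv), since both particles have the same velocity, the wavelength depends only on mass.

For electron: λ₁ = h/(m₁v) = 1.70 × 10^-10 m
For proton: λ₂ = h/(m₂v) = 9.27 × 10^-14 m

Since λ ∝ 1/m at constant velocity, the lighter particle has the longer wavelength.

The electron has the longer de Broglie wavelength.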